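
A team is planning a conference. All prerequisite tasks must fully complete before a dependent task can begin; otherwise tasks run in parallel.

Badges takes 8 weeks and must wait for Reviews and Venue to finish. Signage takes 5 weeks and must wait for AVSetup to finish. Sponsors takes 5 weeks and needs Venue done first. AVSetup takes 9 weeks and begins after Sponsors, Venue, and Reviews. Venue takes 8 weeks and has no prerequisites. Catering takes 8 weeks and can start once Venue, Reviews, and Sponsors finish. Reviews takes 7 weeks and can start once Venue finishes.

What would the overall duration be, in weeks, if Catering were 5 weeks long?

Baseline: Venue→Reviews→AVSetup→Signage = 8+7+9+5 = 29 → 29 weeks.
Catering has 6 weeks of float (longest path through it is 23).
That remains the longest chain; total 29 weeks.

29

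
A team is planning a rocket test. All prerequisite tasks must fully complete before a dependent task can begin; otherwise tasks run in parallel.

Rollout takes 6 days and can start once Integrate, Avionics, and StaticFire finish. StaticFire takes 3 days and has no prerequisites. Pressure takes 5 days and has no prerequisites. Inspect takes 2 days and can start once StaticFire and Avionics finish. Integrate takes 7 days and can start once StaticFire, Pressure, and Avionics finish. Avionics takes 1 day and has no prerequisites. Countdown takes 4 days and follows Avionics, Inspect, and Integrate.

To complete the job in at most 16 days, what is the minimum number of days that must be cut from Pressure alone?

2

Current finish: 18 days; target: 16.
Pressure is on every critical path, so each day cut from Pressure cuts the finish by one (this holds down to a finish of 16).
Need 18 − 16 = 2 days off Pressure → Pressure becomes 3 days, finish becomes 16.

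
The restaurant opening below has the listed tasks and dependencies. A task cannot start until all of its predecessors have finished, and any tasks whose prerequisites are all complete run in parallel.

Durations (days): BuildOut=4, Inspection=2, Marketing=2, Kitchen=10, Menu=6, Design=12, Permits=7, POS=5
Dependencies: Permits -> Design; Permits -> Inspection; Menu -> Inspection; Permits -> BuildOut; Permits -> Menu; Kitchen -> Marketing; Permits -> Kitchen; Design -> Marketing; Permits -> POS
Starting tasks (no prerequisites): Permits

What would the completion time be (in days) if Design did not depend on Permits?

Before: longest chain Permits→Design→Marketing = 7+12+2 = 21, finish 21.
Without Permits→Design, Design's earliest start moves from 7 to 0.
The longest chain is now Permits→Kitchen→Marketing = 7+10+2 = 19, so the restaurant opening takes 19 days.

19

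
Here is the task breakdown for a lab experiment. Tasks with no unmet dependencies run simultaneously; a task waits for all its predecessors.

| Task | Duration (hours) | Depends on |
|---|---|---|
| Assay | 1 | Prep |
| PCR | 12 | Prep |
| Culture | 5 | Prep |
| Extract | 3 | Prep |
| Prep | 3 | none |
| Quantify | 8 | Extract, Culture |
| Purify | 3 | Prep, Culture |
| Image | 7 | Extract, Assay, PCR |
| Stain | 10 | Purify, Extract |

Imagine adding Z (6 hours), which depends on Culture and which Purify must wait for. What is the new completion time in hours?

27

Originally the project takes 22 hours.
With Z inserted, Purify now waits for max(Prep, Culture, Z).
New critical path: Prep→Culture→Z→Purify→Stain = 3+5+6+3+10 = 27 ⇒ 27 hours.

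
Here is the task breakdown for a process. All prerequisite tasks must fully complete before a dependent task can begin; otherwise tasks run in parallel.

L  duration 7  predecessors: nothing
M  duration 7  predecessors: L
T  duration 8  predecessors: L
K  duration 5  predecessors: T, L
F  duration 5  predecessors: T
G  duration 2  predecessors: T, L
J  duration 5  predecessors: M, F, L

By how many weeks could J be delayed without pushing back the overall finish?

0

L→T→F→J = 7+8+5+5 = 25 sets the makespan at 25 weeks.
Longest path through J: 25 weeks (earliest finish 25, latest finish 25).
Float = 25 − 25 = 0.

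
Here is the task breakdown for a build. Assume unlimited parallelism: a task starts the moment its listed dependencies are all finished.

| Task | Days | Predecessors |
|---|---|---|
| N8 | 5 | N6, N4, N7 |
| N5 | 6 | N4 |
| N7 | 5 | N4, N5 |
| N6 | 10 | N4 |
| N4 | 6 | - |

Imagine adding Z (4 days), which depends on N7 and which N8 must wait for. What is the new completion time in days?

Originally the plan takes 22 days.
With Z inserted, N8 now waits for max(N6, N4, N7, Z).
New critical path: N4→N5→N7→Z→N8 = 6+6+5+4+5 = 26 ⇒ 26 days.

26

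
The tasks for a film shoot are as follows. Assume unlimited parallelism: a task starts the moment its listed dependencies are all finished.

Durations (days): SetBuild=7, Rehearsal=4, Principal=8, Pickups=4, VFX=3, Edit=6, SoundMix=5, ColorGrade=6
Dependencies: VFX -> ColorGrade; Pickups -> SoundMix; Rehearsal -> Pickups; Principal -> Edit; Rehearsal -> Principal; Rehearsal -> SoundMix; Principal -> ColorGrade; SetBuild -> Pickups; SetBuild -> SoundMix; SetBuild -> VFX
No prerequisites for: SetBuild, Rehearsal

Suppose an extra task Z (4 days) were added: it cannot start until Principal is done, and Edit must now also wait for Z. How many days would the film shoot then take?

22

Originally the film shoot takes 18 days.
With Z inserted, Edit now waits for max(Principal, Z).
New critical path: Rehearsal→Principal→Z→Edit = 4+8+4+6 = 22 ⇒ 22 days.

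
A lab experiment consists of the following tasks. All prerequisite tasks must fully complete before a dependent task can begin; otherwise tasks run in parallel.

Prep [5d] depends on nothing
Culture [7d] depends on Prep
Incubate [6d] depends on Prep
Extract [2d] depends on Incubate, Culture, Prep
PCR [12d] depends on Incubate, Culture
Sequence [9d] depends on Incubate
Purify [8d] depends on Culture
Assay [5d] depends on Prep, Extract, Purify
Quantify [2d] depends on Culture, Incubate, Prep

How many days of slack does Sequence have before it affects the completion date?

5

Critical path: Prep→Culture→Purify→Assay = 5+7+8+5 = 25, so the finish is 25 days.
Sequence finishes as early as 20 and must finish by 25.
Float = 25 − 20 = 5.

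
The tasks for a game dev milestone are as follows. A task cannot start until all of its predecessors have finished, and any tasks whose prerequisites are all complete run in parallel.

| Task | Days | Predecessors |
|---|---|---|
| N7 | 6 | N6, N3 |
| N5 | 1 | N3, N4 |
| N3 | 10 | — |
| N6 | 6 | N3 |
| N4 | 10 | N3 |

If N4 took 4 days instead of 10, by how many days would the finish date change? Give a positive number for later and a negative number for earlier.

The binding path is N3→N6→N7 = 10+6+6 = 22; finish at 22 days.
N4 has 1 day of float (longest path through it is 21).
That remains the longest chain; total 22 days.
Change in finish: 22 − 22 = +0 days.

0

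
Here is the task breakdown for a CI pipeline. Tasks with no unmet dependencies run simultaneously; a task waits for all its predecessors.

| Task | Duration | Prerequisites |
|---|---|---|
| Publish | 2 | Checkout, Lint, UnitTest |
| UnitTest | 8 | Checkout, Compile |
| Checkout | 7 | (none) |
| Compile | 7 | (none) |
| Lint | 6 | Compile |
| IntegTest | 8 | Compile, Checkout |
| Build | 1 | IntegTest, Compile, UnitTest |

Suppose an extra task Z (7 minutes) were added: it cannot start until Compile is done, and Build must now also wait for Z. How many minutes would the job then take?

Originally the job takes 17 minutes.
With Z inserted, Build now waits for max(IntegTest, Compile, UnitTest, Z).
New critical path: Checkout→UnitTest→Publish = 7+8+2 = 17 ⇒ 17 minutes.

17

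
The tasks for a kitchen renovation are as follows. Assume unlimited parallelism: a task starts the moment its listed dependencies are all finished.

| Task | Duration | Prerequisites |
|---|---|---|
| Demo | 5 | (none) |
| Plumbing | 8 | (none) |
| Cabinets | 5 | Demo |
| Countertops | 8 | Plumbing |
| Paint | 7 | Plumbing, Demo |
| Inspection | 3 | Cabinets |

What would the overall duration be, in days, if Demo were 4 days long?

The binding path is Plumbing→Countertops = 8+8 = 16; finish at 16 days.
The longest path through Demo is only 13 days, so Demo has float 3.
No other chain overtakes it, so the finish is 16 days.

16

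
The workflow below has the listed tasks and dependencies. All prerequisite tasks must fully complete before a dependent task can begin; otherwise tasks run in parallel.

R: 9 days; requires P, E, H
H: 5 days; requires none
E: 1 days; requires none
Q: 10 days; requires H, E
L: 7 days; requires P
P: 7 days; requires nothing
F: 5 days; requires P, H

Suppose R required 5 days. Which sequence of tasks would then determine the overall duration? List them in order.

The binding path is P→R = 7+9 = 16; finish at 16 days.
Since R is critical, the -4 change carries straight to that chain (now 12 days).
The binding chain switches to H→Q = 5+10 = 15; finish 15 days.

H, Q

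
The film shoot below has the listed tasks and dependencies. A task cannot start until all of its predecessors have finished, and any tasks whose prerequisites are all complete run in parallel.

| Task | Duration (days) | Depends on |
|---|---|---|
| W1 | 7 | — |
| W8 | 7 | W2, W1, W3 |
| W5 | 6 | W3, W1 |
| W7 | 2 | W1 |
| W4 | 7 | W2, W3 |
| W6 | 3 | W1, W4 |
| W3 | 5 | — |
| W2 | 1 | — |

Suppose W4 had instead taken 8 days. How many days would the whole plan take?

16

The binding path is W3→W4→W6 = 5+7+3 = 15; finish at 15 days.
W4 is on the critical path; changing it to 8 makes that path 16 days.
The critical path is still W3→W4→W6; finish is now 16 days.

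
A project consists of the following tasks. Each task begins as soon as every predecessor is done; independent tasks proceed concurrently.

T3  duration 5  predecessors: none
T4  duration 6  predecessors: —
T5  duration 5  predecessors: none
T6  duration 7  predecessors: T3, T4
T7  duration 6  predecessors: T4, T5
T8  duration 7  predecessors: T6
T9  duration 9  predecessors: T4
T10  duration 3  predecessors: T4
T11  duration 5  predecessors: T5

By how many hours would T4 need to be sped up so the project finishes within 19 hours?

Current finish: 20 hours; target: 19.
T4 is on every critical path, so each hour cut from T4 cuts the finish by one (this holds down to a finish of 19).
Need 20 − 19 = 1 hour off T4 → T4 becomes 5 hours, finish becomes 19.

1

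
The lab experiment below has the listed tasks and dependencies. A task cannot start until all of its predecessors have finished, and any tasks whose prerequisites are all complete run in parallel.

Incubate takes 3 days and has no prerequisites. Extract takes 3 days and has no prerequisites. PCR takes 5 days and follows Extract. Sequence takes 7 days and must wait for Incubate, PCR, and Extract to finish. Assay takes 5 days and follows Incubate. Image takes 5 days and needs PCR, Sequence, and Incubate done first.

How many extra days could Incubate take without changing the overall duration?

5

The longest chain is Extract→PCR→Sequence→Image = 3+5+7+5 = 20; overall finish 20 days.
Longest path through Incubate: 15 days (earliest finish 3, latest finish 8).
Float = 20 − 15 = 5.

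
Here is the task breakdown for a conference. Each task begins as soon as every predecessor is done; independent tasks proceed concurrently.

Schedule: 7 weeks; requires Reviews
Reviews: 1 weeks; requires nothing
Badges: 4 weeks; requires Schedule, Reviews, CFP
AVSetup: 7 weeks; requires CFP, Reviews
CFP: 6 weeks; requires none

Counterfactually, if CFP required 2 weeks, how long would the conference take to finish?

12

The binding path is CFP→AVSetup = 6+7 = 13; finish at 13 weeks.
CFP is on the critical path; changing it to 2 makes that path 9 weeks.
The binding chain switches to Reviews→Schedule→Badges = 1+7+4 = 12; finish 12 weeks.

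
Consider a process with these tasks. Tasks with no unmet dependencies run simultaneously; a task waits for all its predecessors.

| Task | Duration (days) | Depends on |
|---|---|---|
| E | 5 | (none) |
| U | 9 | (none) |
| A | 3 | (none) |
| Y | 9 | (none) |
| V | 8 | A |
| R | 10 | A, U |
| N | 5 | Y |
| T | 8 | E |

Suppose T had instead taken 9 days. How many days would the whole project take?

19

The binding path is U→R = 9+10 = 19; finish at 19 days.
The longest path through T is only 13 days, so T has float 6.
No other chain overtakes it, so the finish is 19 days.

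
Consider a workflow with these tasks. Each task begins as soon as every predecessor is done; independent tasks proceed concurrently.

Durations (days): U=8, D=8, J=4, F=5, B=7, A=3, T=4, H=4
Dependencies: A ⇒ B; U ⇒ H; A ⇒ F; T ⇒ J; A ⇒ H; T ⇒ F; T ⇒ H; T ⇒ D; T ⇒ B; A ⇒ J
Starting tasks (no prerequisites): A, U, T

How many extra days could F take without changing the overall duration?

3

Critical path: U→H = 8+4 = 12, so the finish is 12 days.
The longest chain containing F totals 9 days.
So F can slip 12 − 9 = 3 days.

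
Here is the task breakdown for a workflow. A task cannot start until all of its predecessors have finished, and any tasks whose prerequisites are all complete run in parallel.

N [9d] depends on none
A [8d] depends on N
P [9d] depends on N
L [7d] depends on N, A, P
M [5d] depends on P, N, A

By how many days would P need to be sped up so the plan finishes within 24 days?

Current finish: 25 days; target: 24.
P is on every critical path, so each day cut from P cuts the finish by one (this holds down to a finish of 24).
Need 25 − 24 = 1 day off P → P becomes 8 days, finish becomes 24.

1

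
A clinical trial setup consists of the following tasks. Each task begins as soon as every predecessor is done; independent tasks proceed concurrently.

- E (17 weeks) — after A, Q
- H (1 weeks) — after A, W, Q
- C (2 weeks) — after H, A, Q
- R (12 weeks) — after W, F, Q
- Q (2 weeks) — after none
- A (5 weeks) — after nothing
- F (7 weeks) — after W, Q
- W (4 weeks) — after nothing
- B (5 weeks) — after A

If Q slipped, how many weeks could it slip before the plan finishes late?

The longest chain is W→F→R = 4+7+12 = 23; overall finish 23 weeks.
Longest path through Q: 21 weeks (earliest finish 2, latest finish 4).
So Q can slip 4 − 2 = 2 weeks.

2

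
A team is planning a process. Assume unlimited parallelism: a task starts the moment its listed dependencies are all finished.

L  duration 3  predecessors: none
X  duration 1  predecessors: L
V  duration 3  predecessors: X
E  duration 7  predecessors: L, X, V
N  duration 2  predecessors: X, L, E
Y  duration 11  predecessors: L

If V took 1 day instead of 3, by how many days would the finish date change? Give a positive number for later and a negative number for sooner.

-2

As given, the longest chain is L→X→V→E→N = 3+1+3+7+2 = 16, so the finish is 16 days.
V lies on that path, so at 1 day the path becomes 14 days.
No other chain overtakes it, so the finish is 14 days.
Change in finish: 14 − 16 = -2 days.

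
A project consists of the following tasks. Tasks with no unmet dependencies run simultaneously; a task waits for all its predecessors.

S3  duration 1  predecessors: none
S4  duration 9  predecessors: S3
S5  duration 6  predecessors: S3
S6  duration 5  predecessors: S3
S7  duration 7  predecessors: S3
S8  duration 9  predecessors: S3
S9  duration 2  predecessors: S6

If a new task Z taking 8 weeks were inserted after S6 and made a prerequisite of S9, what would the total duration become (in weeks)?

16

Originally the schedule takes 10 weeks.
With Z inserted, S9 now waits for max(S6, Z).
New critical path: S3→S6→Z→S9 = 1+5+8+2 = 16 ⇒ 16 weeks.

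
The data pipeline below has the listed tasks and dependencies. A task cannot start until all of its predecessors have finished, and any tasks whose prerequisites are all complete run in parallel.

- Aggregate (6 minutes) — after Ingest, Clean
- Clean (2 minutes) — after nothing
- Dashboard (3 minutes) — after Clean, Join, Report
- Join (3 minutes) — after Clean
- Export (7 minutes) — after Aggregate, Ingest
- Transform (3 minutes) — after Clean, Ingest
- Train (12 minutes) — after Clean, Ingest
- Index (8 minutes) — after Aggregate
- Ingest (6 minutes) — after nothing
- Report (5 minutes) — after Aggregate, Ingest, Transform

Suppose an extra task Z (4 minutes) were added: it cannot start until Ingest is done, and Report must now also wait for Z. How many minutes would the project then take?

20

Originally the project takes 20 minutes.
With Z inserted, Report now waits for max(Aggregate, Ingest, Transform, Z).
New critical path: Ingest→Aggregate→Index = 6+6+8 = 20 ⇒ 20 minutes.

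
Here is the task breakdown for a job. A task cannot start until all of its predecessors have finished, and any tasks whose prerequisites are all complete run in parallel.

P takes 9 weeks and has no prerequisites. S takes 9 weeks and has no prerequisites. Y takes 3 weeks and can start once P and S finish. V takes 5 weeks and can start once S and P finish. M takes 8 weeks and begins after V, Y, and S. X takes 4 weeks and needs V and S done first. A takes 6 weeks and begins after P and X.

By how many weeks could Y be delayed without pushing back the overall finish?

P→V→X→A = 9+5+4+6 = 24 sets the makespan at 24 weeks.
The longest chain containing Y totals 20 weeks.
Float = 24 − 20 = 4.

4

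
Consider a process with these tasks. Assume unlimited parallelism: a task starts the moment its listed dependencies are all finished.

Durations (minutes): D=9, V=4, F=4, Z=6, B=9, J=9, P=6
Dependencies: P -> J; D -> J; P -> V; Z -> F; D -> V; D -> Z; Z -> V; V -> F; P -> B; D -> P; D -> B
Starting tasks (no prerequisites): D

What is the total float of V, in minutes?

1

D→P→J = 9+6+9 = 24 sets the makespan at 24 minutes.
Longest path through V: 23 minutes (earliest finish 19, latest finish 20).
So V can slip 20 − 19 = 1 minute.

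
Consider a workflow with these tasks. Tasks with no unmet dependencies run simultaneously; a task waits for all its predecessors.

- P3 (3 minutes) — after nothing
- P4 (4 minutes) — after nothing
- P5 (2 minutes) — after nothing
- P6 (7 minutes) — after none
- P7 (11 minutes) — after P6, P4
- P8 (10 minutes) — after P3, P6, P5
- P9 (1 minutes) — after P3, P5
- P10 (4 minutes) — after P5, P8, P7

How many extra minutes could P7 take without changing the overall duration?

0

Critical path: P6→P7→P10 = 7+11+4 = 22, so the finish is 22 minutes.
P7 finishes as early as 18 and must finish by 18.
Slack of P7 = 7 − 7 = 0 minutes.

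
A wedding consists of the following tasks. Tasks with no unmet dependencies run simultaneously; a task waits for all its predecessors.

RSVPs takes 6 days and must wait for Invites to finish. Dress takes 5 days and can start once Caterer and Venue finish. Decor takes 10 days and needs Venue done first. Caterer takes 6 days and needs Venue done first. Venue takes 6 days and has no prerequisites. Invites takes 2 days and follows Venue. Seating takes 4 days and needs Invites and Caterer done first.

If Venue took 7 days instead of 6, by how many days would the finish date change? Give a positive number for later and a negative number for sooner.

1

Actual critical path: Venue→Caterer→Dress = 6+6+5 = 17 ⇒ 17 days.
Since Venue is critical, the +1 change carries straight to that chain (now 18 days).
That remains the longest chain; total 18 days.
Change in finish: 18 − 17 = +1 days.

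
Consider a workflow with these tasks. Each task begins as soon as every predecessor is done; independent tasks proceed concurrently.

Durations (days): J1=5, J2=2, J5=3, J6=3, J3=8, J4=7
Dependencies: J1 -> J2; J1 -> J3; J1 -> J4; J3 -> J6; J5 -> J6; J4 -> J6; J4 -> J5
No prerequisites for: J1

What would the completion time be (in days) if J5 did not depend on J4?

Before: longest chain J1→J4→J5→J6 = 5+7+3+3 = 18, finish 18.
Without J4→J5, J5's earliest start moves from 12 to 0.
The longest chain is now J1→J3→J6 = 5+8+3 = 16, so the workflow takes 16 days.

16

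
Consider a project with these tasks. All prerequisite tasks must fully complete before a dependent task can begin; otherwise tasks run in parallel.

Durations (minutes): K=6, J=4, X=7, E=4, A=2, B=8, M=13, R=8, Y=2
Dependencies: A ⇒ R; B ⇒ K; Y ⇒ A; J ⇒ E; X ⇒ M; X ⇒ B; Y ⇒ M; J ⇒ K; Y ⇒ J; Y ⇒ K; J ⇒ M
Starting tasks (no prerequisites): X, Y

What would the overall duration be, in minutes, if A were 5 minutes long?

Critical path before the change: X→B→K = 7+8+6 = 21 giving 21 minutes.
The longest path through A is only 12 minutes, so A has float 9.
The critical path is still X→B→K; finish is now 21 minutes.

21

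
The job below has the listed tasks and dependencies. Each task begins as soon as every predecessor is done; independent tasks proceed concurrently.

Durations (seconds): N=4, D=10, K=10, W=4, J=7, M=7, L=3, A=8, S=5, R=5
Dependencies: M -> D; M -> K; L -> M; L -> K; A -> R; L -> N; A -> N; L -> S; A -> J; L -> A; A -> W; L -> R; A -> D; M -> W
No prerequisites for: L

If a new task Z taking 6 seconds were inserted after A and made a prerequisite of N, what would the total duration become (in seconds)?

Originally the job takes 21 seconds.
With Z inserted, N now waits for max(A, L, Z).
New critical path: L→A→Z→N = 3+8+6+4 = 21 ⇒ 21 seconds.

21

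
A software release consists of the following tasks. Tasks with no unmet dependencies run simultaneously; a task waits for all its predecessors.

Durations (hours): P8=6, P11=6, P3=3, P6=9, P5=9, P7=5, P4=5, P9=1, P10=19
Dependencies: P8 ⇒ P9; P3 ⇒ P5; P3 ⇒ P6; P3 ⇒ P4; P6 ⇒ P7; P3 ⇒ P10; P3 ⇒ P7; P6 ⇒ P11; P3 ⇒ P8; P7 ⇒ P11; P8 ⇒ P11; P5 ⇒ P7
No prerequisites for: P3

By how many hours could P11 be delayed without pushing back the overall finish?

0

The longest chain is P3→P5→P7→P11 = 3+9+5+6 = 23; overall finish 23 hours.
Longest path through P11: 23 hours (earliest finish 23, latest finish 23).
Float = 23 − 23 = 0.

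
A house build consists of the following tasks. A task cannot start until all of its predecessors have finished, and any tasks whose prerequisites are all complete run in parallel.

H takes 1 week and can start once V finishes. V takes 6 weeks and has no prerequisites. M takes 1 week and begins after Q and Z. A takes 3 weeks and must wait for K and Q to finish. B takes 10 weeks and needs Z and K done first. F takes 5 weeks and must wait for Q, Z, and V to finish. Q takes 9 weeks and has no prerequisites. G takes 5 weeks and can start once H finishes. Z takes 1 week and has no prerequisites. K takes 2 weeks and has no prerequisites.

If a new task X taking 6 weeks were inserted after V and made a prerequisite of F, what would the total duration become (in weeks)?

17

Originally the schedule takes 14 weeks.
With X inserted, F now waits for max(Q, Z, V, X).
New critical path: V→X→F = 6+6+5 = 17 ⇒ 17 weeks.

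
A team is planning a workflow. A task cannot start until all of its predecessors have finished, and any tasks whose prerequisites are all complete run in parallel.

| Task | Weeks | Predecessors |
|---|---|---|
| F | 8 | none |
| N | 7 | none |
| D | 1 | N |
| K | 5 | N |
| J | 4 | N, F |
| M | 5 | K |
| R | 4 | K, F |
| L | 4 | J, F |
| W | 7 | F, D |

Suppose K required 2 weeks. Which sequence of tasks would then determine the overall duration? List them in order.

F, J, L

As given, the longest chain is N→K→M = 7+5+5 = 17, so the finish is 17 weeks.
K is on the critical path; changing it to 2 makes that path 14 weeks.
Now F→J→L = 8+4+4 = 16 is longest, so the finish becomes 16 weeks.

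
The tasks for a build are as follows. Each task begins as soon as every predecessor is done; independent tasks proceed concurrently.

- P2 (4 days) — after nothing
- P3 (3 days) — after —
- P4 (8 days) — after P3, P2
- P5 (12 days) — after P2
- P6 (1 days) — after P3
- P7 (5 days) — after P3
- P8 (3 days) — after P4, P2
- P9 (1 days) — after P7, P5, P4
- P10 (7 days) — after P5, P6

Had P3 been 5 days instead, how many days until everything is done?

Actual critical path: P2→P5→P10 = 4+12+7 = 23 ⇒ 23 days.
P3 is off the critical path — its longest chain is 14 days, giving 9 of slack.
No other chain overtakes it, so the finish is 23 days.

23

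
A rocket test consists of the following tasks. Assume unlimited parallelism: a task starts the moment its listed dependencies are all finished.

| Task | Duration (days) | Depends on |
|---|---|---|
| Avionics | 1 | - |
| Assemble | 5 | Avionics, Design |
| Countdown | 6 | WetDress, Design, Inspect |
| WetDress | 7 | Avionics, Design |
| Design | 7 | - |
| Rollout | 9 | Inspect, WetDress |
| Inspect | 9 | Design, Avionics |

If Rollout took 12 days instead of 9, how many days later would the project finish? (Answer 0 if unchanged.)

Critical path before the change: Design→Inspect→Rollout = 7+9+9 = 25 giving 25 days.
Rollout lies on that path, so at 12 days the path becomes 28 days.
No other chain overtakes it, so the finish is 28 days.
Change in finish: 28 − 25 = +3 days.

3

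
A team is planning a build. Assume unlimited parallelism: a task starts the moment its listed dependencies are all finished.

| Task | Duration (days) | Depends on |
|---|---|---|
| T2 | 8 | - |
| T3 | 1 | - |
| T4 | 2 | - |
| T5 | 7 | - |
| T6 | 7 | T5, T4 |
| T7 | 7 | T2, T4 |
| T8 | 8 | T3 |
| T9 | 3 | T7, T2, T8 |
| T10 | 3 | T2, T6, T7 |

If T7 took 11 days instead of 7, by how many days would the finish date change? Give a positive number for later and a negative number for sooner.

Baseline: T2→T7→T9 = 8+7+3 = 18 → 18 days.
Since T7 is critical, the +4 change carries straight to that chain (now 22 days).
No other chain overtakes it, so the finish is 22 days.
Change in finish: 22 − 18 = +4 days.

4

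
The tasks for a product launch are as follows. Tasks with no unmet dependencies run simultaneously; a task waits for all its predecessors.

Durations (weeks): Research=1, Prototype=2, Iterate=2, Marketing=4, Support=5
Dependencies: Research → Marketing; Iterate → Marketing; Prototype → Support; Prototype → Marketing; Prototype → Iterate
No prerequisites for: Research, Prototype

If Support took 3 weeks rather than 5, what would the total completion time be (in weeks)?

Critical path before the change: Prototype→Iterate→Marketing = 2+2+4 = 8 giving 8 weeks.
Support has 1 week of float (longest path through it is 7).
No other chain overtakes it, so the finish is 8 weeks.

8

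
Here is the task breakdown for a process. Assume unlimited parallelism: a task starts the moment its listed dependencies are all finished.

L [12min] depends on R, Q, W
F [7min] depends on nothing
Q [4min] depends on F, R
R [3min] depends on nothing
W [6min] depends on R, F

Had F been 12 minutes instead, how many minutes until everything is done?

Baseline: F→W→L = 7+6+12 = 25 → 25 minutes.
F lies on that path, so at 12 minutes the path becomes 30 minutes.
That remains the longest chain; total 30 minutes.

30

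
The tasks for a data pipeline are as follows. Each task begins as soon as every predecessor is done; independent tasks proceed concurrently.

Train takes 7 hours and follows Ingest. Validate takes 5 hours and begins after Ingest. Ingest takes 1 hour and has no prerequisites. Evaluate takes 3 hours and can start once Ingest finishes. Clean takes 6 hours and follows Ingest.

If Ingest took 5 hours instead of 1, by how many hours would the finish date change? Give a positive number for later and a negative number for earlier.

Critical path before the change: Ingest→Train = 1+7 = 8 giving 8 hours.
Ingest lies on that path, so at 5 hours the path becomes 12 hours.
The critical path is still Ingest→Train; finish is now 12 hours.
Change in finish: 12 − 8 = +4 hours.

4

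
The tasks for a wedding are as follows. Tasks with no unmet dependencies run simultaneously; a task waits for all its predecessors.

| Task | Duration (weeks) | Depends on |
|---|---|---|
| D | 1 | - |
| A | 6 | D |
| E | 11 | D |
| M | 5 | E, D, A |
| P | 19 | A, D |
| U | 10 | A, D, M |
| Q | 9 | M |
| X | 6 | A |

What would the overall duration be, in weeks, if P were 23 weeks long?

Actual critical path: D→E→M→U = 1+11+5+10 = 27 ⇒ 27 weeks.
P is off the critical path — its longest chain is 26 weeks, giving 1 of slack.
New critical path: D→A→P = 1+6+23 = 30 ⇒ 30 weeks.

30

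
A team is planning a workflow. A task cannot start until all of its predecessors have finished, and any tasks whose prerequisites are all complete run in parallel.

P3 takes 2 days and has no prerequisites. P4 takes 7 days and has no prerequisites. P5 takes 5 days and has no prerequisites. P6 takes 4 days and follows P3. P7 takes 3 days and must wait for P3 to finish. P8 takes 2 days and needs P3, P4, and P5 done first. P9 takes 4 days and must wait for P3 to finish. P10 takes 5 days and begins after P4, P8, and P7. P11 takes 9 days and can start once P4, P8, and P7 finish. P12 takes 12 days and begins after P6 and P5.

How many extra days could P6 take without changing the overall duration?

The longest chain is P3→P6→P12 = 2+4+12 = 18; overall finish 18 days.
The longest chain containing P6 totals 18 days.
So P6 can slip 6 − 6 = 0 days.

0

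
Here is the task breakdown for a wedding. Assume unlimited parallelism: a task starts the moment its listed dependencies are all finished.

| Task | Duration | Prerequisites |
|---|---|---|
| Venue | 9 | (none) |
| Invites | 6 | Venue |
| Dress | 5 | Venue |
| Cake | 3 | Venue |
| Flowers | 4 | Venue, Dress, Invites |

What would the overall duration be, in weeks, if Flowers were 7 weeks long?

Actual critical path: Venue→Invites→Flowers = 9+6+4 = 19 ⇒ 19 weeks.
Flowers is on the critical path; changing it to 7 makes that path 22 weeks.
That remains the longest chain; total 22 weeks.

22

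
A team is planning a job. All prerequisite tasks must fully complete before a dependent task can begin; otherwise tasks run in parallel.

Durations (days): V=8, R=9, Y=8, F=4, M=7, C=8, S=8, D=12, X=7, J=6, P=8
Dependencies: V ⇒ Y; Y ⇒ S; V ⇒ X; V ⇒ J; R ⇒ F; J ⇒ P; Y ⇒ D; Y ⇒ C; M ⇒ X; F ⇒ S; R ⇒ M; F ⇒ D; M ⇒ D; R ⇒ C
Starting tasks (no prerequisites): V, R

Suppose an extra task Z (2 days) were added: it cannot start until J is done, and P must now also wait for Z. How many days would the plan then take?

Originally the plan takes 28 days.
With Z inserted, P now waits for max(J, Z).
New critical path: V→Y→D = 8+8+12 = 28 ⇒ 28 days.

28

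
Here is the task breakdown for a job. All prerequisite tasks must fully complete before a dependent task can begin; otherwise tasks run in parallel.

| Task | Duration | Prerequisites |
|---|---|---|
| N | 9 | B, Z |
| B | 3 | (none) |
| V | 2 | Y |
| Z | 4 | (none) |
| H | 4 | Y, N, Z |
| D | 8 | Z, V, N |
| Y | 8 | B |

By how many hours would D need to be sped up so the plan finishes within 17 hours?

Current finish: 21 hours; target: 17.
D is on every critical path, so each hour cut from D cuts the finish by one (this holds down to a finish of 17).
Need 21 − 17 = 4 hours off D → D becomes 4 hours, finish becomes 17.

4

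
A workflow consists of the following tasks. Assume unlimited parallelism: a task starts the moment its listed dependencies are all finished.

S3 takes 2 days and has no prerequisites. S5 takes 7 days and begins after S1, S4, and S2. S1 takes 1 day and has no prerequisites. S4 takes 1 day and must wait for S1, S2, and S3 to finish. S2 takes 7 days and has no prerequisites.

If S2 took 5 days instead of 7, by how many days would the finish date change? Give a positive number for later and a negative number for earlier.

Critical path before the change: S2→S4→S5 = 7+1+7 = 15 giving 15 days.
Since S2 is critical, the -2 change carries straight to that chain (now 13 days).
That remains the longest chain; total 13 days.
Change in finish: 13 − 15 = -2 days.

-2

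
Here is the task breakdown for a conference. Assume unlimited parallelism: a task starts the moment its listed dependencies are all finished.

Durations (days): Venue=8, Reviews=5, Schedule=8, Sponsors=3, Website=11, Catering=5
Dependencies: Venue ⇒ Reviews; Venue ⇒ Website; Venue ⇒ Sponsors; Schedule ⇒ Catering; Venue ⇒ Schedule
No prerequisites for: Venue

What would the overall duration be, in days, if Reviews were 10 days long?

21

Critical path before the change: Venue→Schedule→Catering = 8+8+5 = 21 giving 21 days.
Reviews is off the critical path — its longest chain is 13 days, giving 8 of slack.
That remains the longest chain; total 21 days.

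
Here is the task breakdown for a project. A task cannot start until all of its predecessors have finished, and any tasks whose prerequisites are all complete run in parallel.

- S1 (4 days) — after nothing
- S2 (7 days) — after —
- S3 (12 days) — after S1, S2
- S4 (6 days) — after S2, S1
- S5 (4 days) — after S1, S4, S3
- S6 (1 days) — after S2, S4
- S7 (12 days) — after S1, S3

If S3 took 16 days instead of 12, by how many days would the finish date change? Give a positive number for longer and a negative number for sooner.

The binding path is S2→S3→S7 = 7+12+12 = 31; finish at 31 days.
S3 lies on that path, so at 16 days the path becomes 35 days.
The critical path is still S2→S3→S7; finish is now 35 days.
Change in finish: 35 − 31 = +4 days.

4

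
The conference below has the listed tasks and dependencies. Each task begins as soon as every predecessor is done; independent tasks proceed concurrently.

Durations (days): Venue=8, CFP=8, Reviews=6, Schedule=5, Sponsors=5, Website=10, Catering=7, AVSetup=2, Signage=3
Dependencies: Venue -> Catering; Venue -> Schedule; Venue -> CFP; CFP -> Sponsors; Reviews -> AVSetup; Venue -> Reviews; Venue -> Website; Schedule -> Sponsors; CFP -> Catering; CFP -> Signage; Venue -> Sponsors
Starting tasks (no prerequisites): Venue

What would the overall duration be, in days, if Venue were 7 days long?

22

Actual critical path: Venue→CFP→Catering = 8+8+7 = 23 ⇒ 23 days.
Since Venue is critical, the -1 change carries straight to that chain (now 22 days).
That remains the longest chain; total 22 days.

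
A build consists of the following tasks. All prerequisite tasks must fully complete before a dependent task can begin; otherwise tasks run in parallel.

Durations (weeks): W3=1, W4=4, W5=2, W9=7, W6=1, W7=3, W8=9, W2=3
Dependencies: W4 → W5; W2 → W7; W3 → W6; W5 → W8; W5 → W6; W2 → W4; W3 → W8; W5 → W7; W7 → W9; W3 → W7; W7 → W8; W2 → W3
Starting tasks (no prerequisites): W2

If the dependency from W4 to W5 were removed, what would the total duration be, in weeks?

Original critical path: W2→W4→W5→W7→W8 = 3+4+2+3+9 = 21 ⇒ 21 weeks.
Without W4→W5, W5's earliest start moves from 7 to 0.
New critical path: W2→W3→W7→W8 = 3+1+3+9 = 16 ⇒ 16 weeks.

16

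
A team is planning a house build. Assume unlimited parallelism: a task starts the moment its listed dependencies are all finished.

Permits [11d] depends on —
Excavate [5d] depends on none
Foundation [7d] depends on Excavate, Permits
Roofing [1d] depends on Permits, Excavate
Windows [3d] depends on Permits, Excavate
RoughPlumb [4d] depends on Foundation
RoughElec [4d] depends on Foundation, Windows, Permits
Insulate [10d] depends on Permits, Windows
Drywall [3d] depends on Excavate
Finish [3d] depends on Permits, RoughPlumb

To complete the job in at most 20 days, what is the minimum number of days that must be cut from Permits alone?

Current finish: 25 days; target: 20.
Permits is on every critical path, so each day cut from Permits cuts the finish by one (this holds down to a finish of 19).
Need 25 − 20 = 5 days off Permits → Permits becomes 6 days, finish becomes 20.

5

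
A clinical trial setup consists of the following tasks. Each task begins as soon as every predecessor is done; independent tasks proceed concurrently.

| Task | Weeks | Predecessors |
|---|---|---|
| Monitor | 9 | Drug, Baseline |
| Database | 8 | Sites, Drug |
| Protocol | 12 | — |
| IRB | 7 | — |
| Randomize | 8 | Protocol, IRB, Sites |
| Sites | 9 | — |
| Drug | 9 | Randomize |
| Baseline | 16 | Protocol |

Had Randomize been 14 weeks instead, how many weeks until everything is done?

As given, the longest chain is Protocol→Randomize→Drug→Monitor = 12+8+9+9 = 38, so the finish is 38 weeks.
Randomize is on the critical path; changing it to 14 makes that path 44 weeks.
The critical path is still Protocol→Randomize→Drug→Monitor; finish is now 44 weeks.

44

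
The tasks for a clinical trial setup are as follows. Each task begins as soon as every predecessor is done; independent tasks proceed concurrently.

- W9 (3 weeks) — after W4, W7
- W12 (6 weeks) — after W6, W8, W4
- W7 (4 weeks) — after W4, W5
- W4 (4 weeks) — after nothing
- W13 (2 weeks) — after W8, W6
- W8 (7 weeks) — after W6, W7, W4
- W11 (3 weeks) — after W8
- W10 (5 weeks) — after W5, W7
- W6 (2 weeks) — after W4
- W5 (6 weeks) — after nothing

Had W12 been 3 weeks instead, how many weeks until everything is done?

20

Baseline: W5→W7→W8→W12 = 6+4+7+6 = 23 → 23 weeks.
W12 is on the critical path; changing it to 3 makes that path 20 weeks.
New critical path: W5→W7→W8→W11 = 6+4+7+3 = 20 ⇒ 20 weeks.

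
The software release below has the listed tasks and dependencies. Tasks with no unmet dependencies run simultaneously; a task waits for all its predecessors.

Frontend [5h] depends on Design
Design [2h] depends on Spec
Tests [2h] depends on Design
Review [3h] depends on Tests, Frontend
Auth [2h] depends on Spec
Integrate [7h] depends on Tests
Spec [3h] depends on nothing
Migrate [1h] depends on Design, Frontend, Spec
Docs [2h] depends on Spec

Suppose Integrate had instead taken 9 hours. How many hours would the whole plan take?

Critical path before the change: Spec→Design→Tests→Integrate = 3+2+2+7 = 14 giving 14 hours.
Since Integrate is critical, the +2 change carries straight to that chain (now 16 hours).
That remains the longest chain; total 16 hours.

16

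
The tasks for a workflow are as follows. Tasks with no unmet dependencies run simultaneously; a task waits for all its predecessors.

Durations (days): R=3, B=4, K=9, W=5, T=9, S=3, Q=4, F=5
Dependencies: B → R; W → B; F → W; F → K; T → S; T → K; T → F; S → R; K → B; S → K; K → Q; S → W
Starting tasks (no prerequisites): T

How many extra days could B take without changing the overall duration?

0

Critical path: T→F→K→B→R = 9+5+9+4+3 = 30, so the finish is 30 days.
The longest chain containing B totals 30 days.
Float = 30 − 30 = 0.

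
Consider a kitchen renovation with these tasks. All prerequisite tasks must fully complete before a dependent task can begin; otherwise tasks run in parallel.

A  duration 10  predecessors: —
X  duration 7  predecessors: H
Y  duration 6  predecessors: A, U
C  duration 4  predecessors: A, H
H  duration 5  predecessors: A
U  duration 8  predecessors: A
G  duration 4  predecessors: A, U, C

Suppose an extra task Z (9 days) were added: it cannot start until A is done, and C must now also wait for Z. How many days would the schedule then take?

Originally the schedule takes 24 days.
With Z inserted, C now waits for max(A, H, Z).
New critical path: A→Z→C→G = 10+9+4+4 = 27 ⇒ 27 days.

27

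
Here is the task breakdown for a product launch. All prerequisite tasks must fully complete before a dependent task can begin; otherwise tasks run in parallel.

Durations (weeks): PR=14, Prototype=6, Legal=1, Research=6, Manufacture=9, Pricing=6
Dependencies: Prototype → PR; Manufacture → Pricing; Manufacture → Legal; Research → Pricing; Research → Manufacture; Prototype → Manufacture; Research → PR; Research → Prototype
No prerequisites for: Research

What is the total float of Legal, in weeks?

Research→Prototype→Manufacture→Pricing = 6+6+9+6 = 27 sets the makespan at 27 weeks.
The longest chain containing Legal totals 22 weeks.
Float = 27 − 22 = 5.

5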